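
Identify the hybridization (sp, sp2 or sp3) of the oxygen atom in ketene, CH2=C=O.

sp²

The oxygen atom carries 1 σ bond and 2 lone pairs, plus one π bond, giving a steric number of 3, so it is sp2.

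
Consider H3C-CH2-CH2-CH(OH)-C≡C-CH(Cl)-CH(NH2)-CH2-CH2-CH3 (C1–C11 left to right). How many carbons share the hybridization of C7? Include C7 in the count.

C7 is sp3 (only σ bonds).
C1: sp3 ✓
C2: sp3 ✓
C3: sp3 ✓
C4: sp3 ✓
C5: sp
C6: sp
C7: sp3 ✓
C8: sp3 ✓
C9: sp3 ✓
C10: sp3 ✓
C11: sp3 ✓
9 carbons are sp3.

9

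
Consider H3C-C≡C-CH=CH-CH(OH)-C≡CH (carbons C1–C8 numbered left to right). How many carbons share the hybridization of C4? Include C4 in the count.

2

C4 is sp2 (one π bond).
C1: sp3
C2: sp
C3: sp
C4: sp2 ✓
C5: sp2 ✓
C6: sp3
C7: sp
C8: sp
2 carbons are sp2.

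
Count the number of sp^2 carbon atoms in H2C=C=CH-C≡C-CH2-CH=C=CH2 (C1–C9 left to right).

C1: sp2 ✓
C2: sp
C3: sp2 ✓
C4: sp
C5: sp
C6: sp3
C7: sp2 ✓
C8: sp
C9: sp2 ✓
C1, C3, C7, C9 → 4 sp2 carbons.

4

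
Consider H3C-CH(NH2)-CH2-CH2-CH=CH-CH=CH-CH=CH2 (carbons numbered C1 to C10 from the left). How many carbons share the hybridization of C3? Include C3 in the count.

4

C3 is sp3 (only σ bonds).
C1: sp3 ✓
C2: sp3 ✓
C3: sp3 ✓
C4: sp3 ✓
C5: sp2
C6: sp2
C7: sp2
C8: sp2
C9: sp2
C10: sp2
4 carbons are sp3.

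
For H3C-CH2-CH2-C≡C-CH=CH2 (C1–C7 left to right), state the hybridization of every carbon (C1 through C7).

C1 sp3, C2 sp3, C3 sp3, C4 sp, C5 sp, C6 sp2, C7 sp2

C1 is sp3: 4 σ bonds, 4 electron-density regions.
C2 is sp3: 4 σ bonds, 4 electron-density regions.
C3: 4 σ bonds — 4 electron domains, sp3.
C4 is sp: 2 σ bonds, plus two π bonds, 2 electron-density regions.
C5 (2 σ bonds, plus two π bonds) has steric number 2: sp.
C6 — 3 σ bonds, plus one π bond. Steric number 3, so sp2.
C7: 3 σ bonds, plus one π bond; 3 regions of electron density → sp2.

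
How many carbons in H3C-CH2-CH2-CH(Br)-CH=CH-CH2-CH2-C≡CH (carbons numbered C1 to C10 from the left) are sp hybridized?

2

C1: sp3
C2: sp3
C3: sp3
C4: sp3
C5: sp2
C6: sp2
C7: sp3
C8: sp3
C9: sp ✓
C10: sp ✓
C9, C10 → 2 sp carbons.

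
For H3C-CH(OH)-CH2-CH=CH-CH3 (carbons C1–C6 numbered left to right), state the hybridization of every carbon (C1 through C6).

C1 sp3, C2 sp3, C3 sp3, C4 sp2, C5 sp2, C6 sp3

C1 is sp3: 4 σ bonds, 4 electron-density regions.
C2 (4 σ bonds) has steric number 4: sp3.
C3 — 4 σ bonds. Steric number 4, so sp3.
C4 — 3 σ bonds, plus one π bond. Steric number 3, so sp2.
C5 is sp2: 3 σ bonds, plus one π bond, 3 electron-density regions.
C6 is sp3: 4 σ bonds, 4 electron-density regions.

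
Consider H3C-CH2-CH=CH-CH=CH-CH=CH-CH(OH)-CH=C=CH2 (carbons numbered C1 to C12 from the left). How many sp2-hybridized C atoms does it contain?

8

C1: sp3
C2: sp3
C3: sp2 ✓
C4: sp2 ✓
C5: sp2 ✓
C6: sp2 ✓
C7: sp2 ✓
C8: sp2 ✓
C9: sp3
C10: sp2 ✓
C11: sp
C12: sp2 ✓
C3, C4, C5, C6, C7, C8, C10, C12 → 8 sp2 carbons.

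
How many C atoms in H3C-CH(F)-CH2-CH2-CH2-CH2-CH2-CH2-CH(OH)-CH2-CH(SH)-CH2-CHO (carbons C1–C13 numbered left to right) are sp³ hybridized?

C1: sp3 ✓
C2: sp3 ✓
C3: sp3 ✓
C4: sp3 ✓
C5: sp3 ✓
C6: sp3 ✓
C7: sp3 ✓
C8: sp3 ✓
C9: sp3 ✓
C10: sp3 ✓
C11: sp3 ✓
C12: sp3 ✓
C13: sp2
C1, C2, C3, C4, C5, C6, C7, C8, C9, C10, C11, C12 → 12 sp3 carbons.

12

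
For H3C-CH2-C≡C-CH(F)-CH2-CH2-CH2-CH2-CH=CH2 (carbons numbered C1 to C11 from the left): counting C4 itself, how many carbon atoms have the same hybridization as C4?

C4 is sp (two π bonds).
C1: sp3
C2: sp3
C3: sp ✓
C4: sp ✓
C5: sp3
C6: sp3
C7: sp3
C8: sp3
C9: sp3
C10: sp2
C11: sp2
2 carbons are sp.

2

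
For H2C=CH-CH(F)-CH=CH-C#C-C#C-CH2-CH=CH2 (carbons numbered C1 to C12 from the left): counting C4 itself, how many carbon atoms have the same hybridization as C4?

C4 is sp2 (one π bond).
C1: sp2 ✓
C2: sp2 ✓
C3: sp3
C4: sp2 ✓
C5: sp2 ✓
C6: sp
C7: sp
C8: sp
C9: sp
C10: sp3
C11: sp2 ✓
C12: sp2 ✓
6 carbons are sp2.

6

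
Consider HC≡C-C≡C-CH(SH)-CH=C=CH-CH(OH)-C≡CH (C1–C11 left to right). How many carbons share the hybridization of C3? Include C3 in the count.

C3 is sp (two π bonds).
C1: sp ✓
C2: sp ✓
C3: sp ✓
C4: sp ✓
C5: sp3
C6: sp2
C7: sp ✓
C8: sp2
C9: sp3
C10: sp ✓
C11: sp ✓
7 carbons are sp.

7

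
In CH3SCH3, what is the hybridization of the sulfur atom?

The sulfur atom has 2 σ bonds and 2 lone pairs: steric number 4 → sp3.

sp3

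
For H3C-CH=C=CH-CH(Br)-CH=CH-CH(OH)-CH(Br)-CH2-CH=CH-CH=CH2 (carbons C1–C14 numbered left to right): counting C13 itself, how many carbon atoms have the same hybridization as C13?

8

C13 is sp2 (one π bond).
C1: sp3
C2: sp2 ✓
C3: sp
C4: sp2 ✓
C5: sp3
C6: sp2 ✓
C7: sp2 ✓
C8: sp3
C9: sp3
C10: sp3
C11: sp2 ✓
C12: sp2 ✓
C13: sp2 ✓
C14: sp2 ✓
8 carbons are sp2.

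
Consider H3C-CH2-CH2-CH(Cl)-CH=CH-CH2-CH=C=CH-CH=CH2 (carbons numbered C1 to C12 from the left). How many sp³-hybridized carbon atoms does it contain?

5

C1: sp3 ✓
C2: sp3 ✓
C3: sp3 ✓
C4: sp3 ✓
C5: sp2
C6: sp2
C7: sp3 ✓
C8: sp2
C9: sp
C10: sp2
C11: sp2
C12: sp2
C1, C2, C3, C4, C7 → 5 sp3 carbons.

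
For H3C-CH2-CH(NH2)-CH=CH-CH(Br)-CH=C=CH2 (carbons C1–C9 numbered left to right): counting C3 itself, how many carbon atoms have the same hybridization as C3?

C3 is sp3 (only σ bonds).
C1: sp3 ✓
C2: sp3 ✓
C3: sp3 ✓
C4: sp2
C5: sp2
C6: sp3 ✓
C7: sp2
C8: sp
C9: sp2
4 carbons are sp3.

4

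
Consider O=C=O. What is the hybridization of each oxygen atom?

One σ bond + two lone pairs = steric number 3 → sp2.

sp2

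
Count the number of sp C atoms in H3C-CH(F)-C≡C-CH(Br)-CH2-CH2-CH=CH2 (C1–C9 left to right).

C1: sp3
C2: sp3
C3: sp ✓
C4: sp ✓
C5: sp3
C6: sp3
C7: sp3
C8: sp2
C9: sp2
C3, C4 → 2 sp carbons.

2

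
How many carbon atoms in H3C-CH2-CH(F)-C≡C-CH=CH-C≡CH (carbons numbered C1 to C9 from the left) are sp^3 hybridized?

C1: sp3 ✓
C2: sp3 ✓
C3: sp3 ✓
C4: sp
C5: sp
C6: sp2
C7: sp2
C8: sp
C9: sp
C1, C2, C3 → 3 sp3 carbons.

3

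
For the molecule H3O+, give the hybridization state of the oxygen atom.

sp3

Three σ bonds + one lone pair = steric number 4 → sp3.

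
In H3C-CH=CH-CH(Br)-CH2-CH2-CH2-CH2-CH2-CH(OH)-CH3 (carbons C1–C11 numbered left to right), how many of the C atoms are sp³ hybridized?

C1: sp3 ✓
C2: sp2
C3: sp2
C4: sp3 ✓
C5: sp3 ✓
C6: sp3 ✓
C7: sp3 ✓
C8: sp3 ✓
C9: sp3 ✓
C10: sp3 ✓
C11: sp3 ✓
C1, C4, C5, C6, C7, C8, C9, C10, C11 → 9 sp3 carbons.

9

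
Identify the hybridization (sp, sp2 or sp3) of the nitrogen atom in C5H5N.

sp^2

N has two σ bonds and one lone pair in the ring plane (steric number 3 → sp2); its p orbital contributes one electron to the aromatic π system via the C=N double bond.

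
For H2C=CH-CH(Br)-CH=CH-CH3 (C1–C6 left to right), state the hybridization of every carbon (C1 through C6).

C1 sp2, C2 sp2, C3 sp3, C4 sp2, C5 sp2, C6 sp3

C1: 3 σ bonds, plus one π bond; 3 regions of electron density → sp2.
C2: 3 σ bonds, plus one π bond — 3 electron domains, sp2.
C3 is sp3: 4 σ bonds, 4 electron-density regions.
C4 (3 σ bonds, plus one π bond) has steric number 3: sp2.
C5 (3 σ bonds, plus one π bond) has steric number 3: sp2.
C6 is sp3: 4 σ bonds, 4 electron-density regions.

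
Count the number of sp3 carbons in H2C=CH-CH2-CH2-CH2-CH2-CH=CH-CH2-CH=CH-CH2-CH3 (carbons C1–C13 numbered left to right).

C1: sp2
C2: sp2
C3: sp3 ✓
C4: sp3 ✓
C5: sp3 ✓
C6: sp3 ✓
C7: sp2
C8: sp2
C9: sp3 ✓
C10: sp2
C11: sp2
C12: sp3 ✓
C13: sp3 ✓
C3, C4, C5, C6, C9, C12, C13 → 7 sp3 carbons.

7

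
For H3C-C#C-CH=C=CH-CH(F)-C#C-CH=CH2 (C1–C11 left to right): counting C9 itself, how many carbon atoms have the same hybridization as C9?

5

C9 is sp (two π bonds).
C1: sp3
C2: sp ✓
C3: sp ✓
C4: sp2
C5: sp ✓
C6: sp2
C7: sp3
C8: sp ✓
C9: sp ✓
C10: sp2
C11: sp2
5 carbons are sp.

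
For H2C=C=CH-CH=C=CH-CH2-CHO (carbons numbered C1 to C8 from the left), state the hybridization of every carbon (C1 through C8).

C1 (3 σ bonds, plus one π bond) has steric number 3: sp2.
C2 — 2 σ bonds, plus two π bonds. Steric number 2, so sp.
C3 has 3 σ bonds, plus one π bond: steric number 3 → sp2.
C4: 3 σ bonds, plus one π bond; 3 regions of electron density → sp2.
C5 — 2 σ bonds, plus two π bonds. Steric number 2, so sp.
C6: 3 σ bonds, plus one π bond; 3 regions of electron density → sp2.
C7: 4 σ bonds; 4 regions of electron density → sp3.
C8 (3 σ bonds, plus one π bond) has steric number 3: sp2.

C1 sp2, C2 sp, C3 sp2, C4 sp2, C5 sp, C6 sp2, C7 sp3, C8 sp2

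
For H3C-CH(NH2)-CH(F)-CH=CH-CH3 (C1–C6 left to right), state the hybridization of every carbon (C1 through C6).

C1: 4 σ bonds; 4 regions of electron density → sp3.
C2: 4 σ bonds — 4 electron domains, sp3.
C3 carries 4 σ bonds, giving a steric number of 4, so it is sp3.
C4 is sp2: 3 σ bonds, plus one π bond, 3 electron-density regions.
C5: 3 σ bonds, plus one π bond; 3 regions of electron density → sp2.
C6 has 4 σ bonds: steric number 4 → sp3.

C1 sp3, C2 sp3, C3 sp3, C4 sp2, C5 sp2, C6 sp3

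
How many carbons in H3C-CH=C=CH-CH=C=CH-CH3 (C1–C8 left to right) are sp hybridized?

C1: sp3
C2: sp2
C3: sp ✓
C4: sp2
C5: sp2
C6: sp ✓
C7: sp2
C8: sp3
C3, C6 → 2 sp carbons.

2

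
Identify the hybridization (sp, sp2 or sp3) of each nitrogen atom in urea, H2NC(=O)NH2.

sp2

Both N lone pairs are conjugated with the C=O; planar sp2.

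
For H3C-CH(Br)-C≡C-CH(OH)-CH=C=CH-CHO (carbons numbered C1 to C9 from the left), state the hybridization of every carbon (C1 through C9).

C1 sp3, C2 sp3, C3 sp, C4 sp, C5 sp3, C6 sp2, C7 sp, C8 sp2, C9 sp2

C1 — 4 σ bonds. Steric number 4, so sp3.
C2: 4 σ bonds — 4 electron domains, sp3.
C3 carries 2 σ bonds, plus two π bonds, giving a steric number of 2, so it is sp.
C4 is sp: 2 σ bonds, plus two π bonds, 2 electron-density regions.
C5 (4 σ bonds) has steric number 4: sp3.
C6 (3 σ bonds, plus one π bond) has steric number 3: sp2.
C7: 2 σ bonds, plus two π bonds — 2 electron domains, sp.
C8 — 3 σ bonds, plus one π bond. Steric number 3, so sp2.
C9 is sp2: 3 σ bonds, plus one π bond, 3 electron-density regions.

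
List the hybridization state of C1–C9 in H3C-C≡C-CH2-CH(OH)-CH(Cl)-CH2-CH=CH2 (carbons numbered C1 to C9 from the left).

C1 carries 4 σ bonds, giving a steric number of 4, so it is sp3.
C2 carries 2 σ bonds, plus two π bonds, giving a steric number of 2, so it is sp.
C3 (2 σ bonds, plus two π bonds) has steric number 2: sp.
C4: 4 σ bonds — 4 electron domains, sp3.
C5: 4 σ bonds — 4 electron domains, sp3.
C6 carries 4 σ bonds, giving a steric number of 4, so it is sp3.
C7 is sp3: 4 σ bonds, 4 electron-density regions.
C8 is sp2: 3 σ bonds, plus one π bond, 3 electron-density regions.
C9: 3 σ bonds, plus one π bond; 3 regions of electron density → sp2.

C1 sp3, C2 sp, C3 sp, C4 sp3, C5 sp3, C6 sp3, C7 sp3, C8 sp2, C9 sp2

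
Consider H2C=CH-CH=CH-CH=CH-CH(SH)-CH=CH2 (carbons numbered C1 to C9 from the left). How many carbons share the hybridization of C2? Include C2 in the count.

C2 is sp2 (one π bond).
C1: sp2 ✓
C2: sp2 ✓
C3: sp2 ✓
C4: sp2 ✓
C5: sp2 ✓
C6: sp2 ✓
C7: sp3
C8: sp2 ✓
C9: sp2 ✓
8 carbons are sp2.

8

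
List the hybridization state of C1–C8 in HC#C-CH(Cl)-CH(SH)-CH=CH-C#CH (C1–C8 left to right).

C1 carries 2 σ bonds, plus two π bonds, giving a steric number of 2, so it is sp.
C2 is sp: 2 σ bonds, plus two π bonds, 2 electron-density regions.
C3 has 4 σ bonds: steric number 4 → sp3.
C4: 4 σ bonds — 4 electron domains, sp3.
C5 (3 σ bonds, plus one π bond) has steric number 3: sp2.
C6 — 3 σ bonds, plus one π bond. Steric number 3, so sp2.
C7: 2 σ bonds, plus two π bonds — 2 electron domains, sp.
C8 has 2 σ bonds, plus two π bonds: steric number 2 → sp.

C1 sp, C2 sp, C3 sp3, C4 sp3, C5 sp2, C6 sp2, C7 sp, C8 sp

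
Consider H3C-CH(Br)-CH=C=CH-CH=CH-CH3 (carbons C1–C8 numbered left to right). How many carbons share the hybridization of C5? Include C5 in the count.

4

C5 is sp2 (one π bond).
C1: sp3
C2: sp3
C3: sp2 ✓
C4: sp
C5: sp2 ✓
C6: sp2 ✓
C7: sp2 ✓
C8: sp3
4 carbons are sp2.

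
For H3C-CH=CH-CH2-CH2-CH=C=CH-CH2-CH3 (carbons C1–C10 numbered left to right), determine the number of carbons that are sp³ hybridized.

C1: sp3 ✓
C2: sp2
C3: sp2
C4: sp3 ✓
C5: sp3 ✓
C6: sp2
C7: sp
C8: sp2
C9: sp3 ✓
C10: sp3 ✓
C1, C4, C5, C9, C10 → 5 sp3 carbons.

5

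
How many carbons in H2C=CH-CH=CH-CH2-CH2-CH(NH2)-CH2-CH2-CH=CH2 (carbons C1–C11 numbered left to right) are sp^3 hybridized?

5

C1: sp2
C2: sp2
C3: sp2
C4: sp2
C5: sp3 ✓
C6: sp3 ✓
C7: sp3 ✓
C8: sp3 ✓
C9: sp3 ✓
C10: sp2
C11: sp2
C5, C6, C7, C8, C9 → 5 sp3 carbons.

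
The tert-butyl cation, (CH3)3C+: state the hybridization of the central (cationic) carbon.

Three σ bonds and an empty p orbital; no lone pair → steric number 3 → sp2 and planar.

sp²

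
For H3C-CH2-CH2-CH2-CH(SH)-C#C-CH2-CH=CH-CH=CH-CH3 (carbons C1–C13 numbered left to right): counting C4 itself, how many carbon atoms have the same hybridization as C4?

7

C4 is sp3 (only σ bonds).
C1: sp3 ✓
C2: sp3 ✓
C3: sp3 ✓
C4: sp3 ✓
C5: sp3 ✓
C6: sp
C7: sp
C8: sp3 ✓
C9: sp2
C10: sp2
C11: sp2
C12: sp2
C13: sp3 ✓
7 carbons are sp3.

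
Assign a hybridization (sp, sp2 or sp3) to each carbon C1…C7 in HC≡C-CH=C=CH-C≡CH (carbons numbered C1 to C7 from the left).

C1 sp, C2 sp, C3 sp2, C4 sp, C5 sp2, C6 sp, C7 sp

C1 — 2 σ bonds, plus two π bonds. Steric number 2, so sp.
C2: 2 σ bonds, plus two π bonds — 2 electron domains, sp.
C3: 3 σ bonds, plus one π bond; 3 regions of electron density → sp2.
C4 — 2 σ bonds, plus two π bonds. Steric number 2, so sp.
C5 (3 σ bonds, plus one π bond) has steric number 3: sp2.
C6 has 2 σ bonds, plus two π bonds: steric number 2 → sp.
C7: 2 σ bonds, plus two π bonds — 2 electron domains, sp.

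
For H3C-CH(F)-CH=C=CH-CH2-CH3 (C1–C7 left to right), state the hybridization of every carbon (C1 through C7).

C1 sp3, C2 sp3, C3 sp2, C4 sp, C5 sp2, C6 sp3, C7 sp3

C1 is sp3: 4 σ bonds, 4 electron-density regions.
C2 — 4 σ bonds. Steric number 4, so sp3.
C3 is sp2: 3 σ bonds, plus one π bond, 3 electron-density regions.
C4 — 2 σ bonds, plus two π bonds. Steric number 2, so sp.
C5 is sp2: 3 σ bonds, plus one π bond, 3 electron-density regions.
C6 (4 σ bonds) has steric number 4: sp3.
C7 (4 σ bonds) has steric number 4: sp3.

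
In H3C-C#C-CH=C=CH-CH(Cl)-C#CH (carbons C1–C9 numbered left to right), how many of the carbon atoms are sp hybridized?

5

C1: sp3
C2: sp ✓
C3: sp ✓
C4: sp2
C5: sp ✓
C6: sp2
C7: sp3
C8: sp ✓
C9: sp ✓
C2, C3, C5, C8, C9 → 5 sp carbons.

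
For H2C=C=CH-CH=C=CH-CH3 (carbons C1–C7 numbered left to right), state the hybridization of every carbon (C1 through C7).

C1 has 3 σ bonds, plus one π bond: steric number 3 → sp2.
C2 is sp: 2 σ bonds, plus two π bonds, 2 electron-density regions.
C3 carries 3 σ bonds, plus one π bond, giving a steric number of 3, so it is sp2.
C4 carries 3 σ bonds, plus one π bond, giving a steric number of 3, so it is sp2.
C5 carries 2 σ bonds, plus two π bonds, giving a steric number of 2, so it is sp.
C6: 3 σ bonds, plus one π bond — 3 electron domains, sp2.
C7 is sp3: 4 σ bonds, 4 electron-density regions.

C1 sp2, C2 sp, C3 sp2, C4 sp2, C5 sp, C6 sp2, C7 sp3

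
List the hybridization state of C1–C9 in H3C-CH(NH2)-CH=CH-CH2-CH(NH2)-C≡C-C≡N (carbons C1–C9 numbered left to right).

C1 sp3, C2 sp3, C3 sp2, C4 sp2, C5 sp3, C6 sp3, C7 sp, C8 sp, C9 sp

C1: 4 σ bonds; 4 regions of electron density → sp3.
C2: 4 σ bonds; 4 regions of electron density → sp3.
C3 — 3 σ bonds, plus one π bond. Steric number 3, so sp2.
C4 (3 σ bonds, plus one π bond) has steric number 3: sp2.
C5 carries 4 σ bonds, giving a steric number of 4, so it is sp3.
C6 is sp3: 4 σ bonds, 4 electron-density regions.
C7 carries 2 σ bonds, plus two π bonds, giving a steric number of 2, so it is sp.
C8 — 2 σ bonds, plus two π bonds. Steric number 2, so sp.
C9 (2 σ bonds, plus two π bonds) has steric number 2: sp.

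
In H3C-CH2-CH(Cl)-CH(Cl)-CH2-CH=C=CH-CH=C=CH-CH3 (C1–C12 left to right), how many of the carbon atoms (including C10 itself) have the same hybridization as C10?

2

C10 is sp (two π bonds).
C1: sp3
C2: sp3
C3: sp3
C4: sp3
C5: sp3
C6: sp2
C7: sp ✓
C8: sp2
C9: sp2
C10: sp ✓
C11: sp2
C12: sp3
2 carbons are sp.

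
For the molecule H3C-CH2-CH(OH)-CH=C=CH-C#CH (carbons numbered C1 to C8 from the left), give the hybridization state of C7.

sp

C7: 2 σ bonds, plus two π bonds — 2 electron domains, sp.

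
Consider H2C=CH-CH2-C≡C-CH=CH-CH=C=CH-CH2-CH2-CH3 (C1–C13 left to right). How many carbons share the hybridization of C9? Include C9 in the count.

3

C9 is sp (two π bonds).
C1: sp2
C2: sp2
C3: sp3
C4: sp ✓
C5: sp ✓
C6: sp2
C7: sp2
C8: sp2
C9: sp ✓
C10: sp2
C11: sp3
C12: sp3
C13: sp3
3 carbons are sp.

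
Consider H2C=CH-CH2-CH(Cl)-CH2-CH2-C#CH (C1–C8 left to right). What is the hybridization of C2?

C2 is sp2: 3 σ bonds, plus one π bond, 3 electron-density regions.

sp²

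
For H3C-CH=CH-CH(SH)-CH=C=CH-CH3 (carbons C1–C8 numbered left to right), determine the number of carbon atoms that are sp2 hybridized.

4

C1: sp3
C2: sp2 ✓
C3: sp2 ✓
C4: sp3
C5: sp2 ✓
C6: sp
C7: sp2 ✓
C8: sp3
C2, C3, C5, C7 → 4 sp2 carbons.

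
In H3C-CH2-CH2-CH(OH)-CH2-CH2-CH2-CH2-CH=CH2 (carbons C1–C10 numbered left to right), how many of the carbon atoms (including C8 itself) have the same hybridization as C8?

C8 is sp3 (only σ bonds).
C1: sp3 ✓
C2: sp3 ✓
C3: sp3 ✓
C4: sp3 ✓
C5: sp3 ✓
C6: sp3 ✓
C7: sp3 ✓
C8: sp3 ✓
C9: sp2
C10: sp2
8 carbons are sp3.

8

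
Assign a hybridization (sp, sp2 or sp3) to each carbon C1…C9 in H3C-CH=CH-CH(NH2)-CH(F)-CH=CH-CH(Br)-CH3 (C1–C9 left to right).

C1 sp3, C2 sp2, C3 sp2, C4 sp3, C5 sp3, C6 sp2, C7 sp2, C8 sp3, C9 sp3

C1 carries 4 σ bonds, giving a steric number of 4, so it is sp3.
C2 — 3 σ bonds, plus one π bond. Steric number 3, so sp2.
C3: 3 σ bonds, plus one π bond; 3 regions of electron density → sp2.
C4 is sp3: 4 σ bonds, 4 electron-density regions.
C5: 4 σ bonds; 4 regions of electron density → sp3.
C6 carries 3 σ bonds, plus one π bond, giving a steric number of 3, so it is sp2.
C7 (3 σ bonds, plus one π bond) has steric number 3: sp2.
C8 has 4 σ bonds: steric number 4 → sp3.
C9 — 4 σ bonds. Steric number 4, so sp3.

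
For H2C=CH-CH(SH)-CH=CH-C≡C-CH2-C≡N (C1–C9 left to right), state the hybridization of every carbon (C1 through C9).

C1 sp2, C2 sp2, C3 sp3, C4 sp2, C5 sp2, C6 sp, C7 sp, C8 sp3, C9 sp

C1 is sp2: 3 σ bonds, plus one π bond, 3 electron-density regions.
C2 is sp2: 3 σ bonds, plus one π bond, 3 electron-density regions.
C3 — 4 σ bonds. Steric number 4, so sp3.
C4 carries 3 σ bonds, plus one π bond, giving a steric number of 3, so it is sp2.
C5 has 3 σ bonds, plus one π bond: steric number 3 → sp2.
C6: 2 σ bonds, plus two π bonds — 2 electron domains, sp.
C7: 2 σ bonds, plus two π bonds; 2 regions of electron density → sp.
C8: 4 σ bonds — 4 electron domains, sp3.
C9 is sp: 2 σ bonds, plus two π bonds, 2 electron-density regions.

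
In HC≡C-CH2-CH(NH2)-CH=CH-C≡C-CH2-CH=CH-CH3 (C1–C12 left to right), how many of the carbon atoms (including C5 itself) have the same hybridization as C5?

4

C5 is sp2 (one π bond).
C1: sp
C2: sp
C3: sp3
C4: sp3
C5: sp2 ✓
C6: sp2 ✓
C7: sp
C8: sp
C9: sp3
C10: sp2 ✓
C11: sp2 ✓
C12: sp3
4 carbons are sp2.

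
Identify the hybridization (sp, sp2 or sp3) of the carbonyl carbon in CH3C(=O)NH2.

The carbonyl carbon has 3 σ bonds, plus one π bond: steric number 3 → sp2.

sp2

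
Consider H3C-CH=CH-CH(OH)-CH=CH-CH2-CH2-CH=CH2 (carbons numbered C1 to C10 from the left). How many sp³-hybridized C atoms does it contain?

C1: sp3 ✓
C2: sp2
C3: sp2
C4: sp3 ✓
C5: sp2
C6: sp2
C7: sp3 ✓
C8: sp3 ✓
C9: sp2
C10: sp2
C1, C4, C7, C8 → 4 sp3 carbons.

4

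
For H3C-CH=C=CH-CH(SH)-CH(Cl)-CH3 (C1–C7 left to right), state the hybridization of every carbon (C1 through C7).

C1 sp3, C2 sp2, C3 sp, C4 sp2, C5 sp3, C6 sp3, C7 sp3

C1 carries 4 σ bonds, giving a steric number of 4, so it is sp3.
C2 has 3 σ bonds, plus one π bond: steric number 3 → sp2.
C3 (2 σ bonds, plus two π bonds) has steric number 2: sp.
C4 — 3 σ bonds, plus one π bond. Steric number 3, so sp2.
C5: 4 σ bonds; 4 regions of electron density → sp3.
C6: 4 σ bonds; 4 regions of electron density → sp3.
C7: 4 σ bonds — 4 electron domains, sp3.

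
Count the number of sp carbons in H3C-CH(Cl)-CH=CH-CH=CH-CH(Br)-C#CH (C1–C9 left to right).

2

C1: sp3
C2: sp3
C3: sp2
C4: sp2
C5: sp2
C6: sp2
C7: sp3
C8: sp ✓
C9: sp ✓
C8, C9 → 2 sp carbons.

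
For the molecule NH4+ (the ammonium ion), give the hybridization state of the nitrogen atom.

sp³

Four σ bonds, no lone pair → sp3, tetrahedral.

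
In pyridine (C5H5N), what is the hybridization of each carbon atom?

Each carbon atom: 3 σ bonds, plus one π bond; 3 regions of electron density → sp2.

sp^2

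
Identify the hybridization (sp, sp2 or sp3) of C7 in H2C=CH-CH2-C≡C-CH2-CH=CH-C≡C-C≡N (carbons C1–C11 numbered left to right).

C7 is sp2: 3 σ bonds, plus one π bond, 3 electron-density regions.

sp2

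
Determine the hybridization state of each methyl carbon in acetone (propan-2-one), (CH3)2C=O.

sp³

Each methyl carbon (4 σ bonds) has steric number 4: sp3.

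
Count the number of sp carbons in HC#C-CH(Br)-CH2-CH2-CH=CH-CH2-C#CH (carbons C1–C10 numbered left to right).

4

C1: sp ✓
C2: sp ✓
C3: sp3
C4: sp3
C5: sp3
C6: sp2
C7: sp2
C8: sp3
C9: sp ✓
C10: sp ✓
C1, C2, C9, C10 → 4 sp carbons.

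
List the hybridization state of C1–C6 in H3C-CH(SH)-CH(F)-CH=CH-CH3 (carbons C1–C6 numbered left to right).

C1 has 4 σ bonds: steric number 4 → sp3.
C2 carries 4 σ bonds, giving a steric number of 4, so it is sp3.
C3 is sp3: 4 σ bonds, 4 electron-density regions.
C4: 3 σ bonds, plus one π bond; 3 regions of electron density → sp2.
C5 carries 3 σ bonds, plus one π bond, giving a steric number of 3, so it is sp2.
C6 is sp3: 4 σ bonds, 4 electron-density regions.

C1 sp3, C2 sp3, C3 sp3, C4 sp2, C5 sp2, C6 sp3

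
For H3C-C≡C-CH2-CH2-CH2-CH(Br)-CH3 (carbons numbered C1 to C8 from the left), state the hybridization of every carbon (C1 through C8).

C1 (4 σ bonds) has steric number 4: sp3.
C2: 2 σ bonds, plus two π bonds — 2 electron domains, sp.
C3: 2 σ bonds, plus two π bonds — 2 electron domains, sp.
C4 has 4 σ bonds: steric number 4 → sp3.
C5 carries 4 σ bonds, giving a steric number of 4, so it is sp3.
C6 — 4 σ bonds. Steric number 4, so sp3.
C7: 4 σ bonds — 4 electron domains, sp3.
C8 carries 4 σ bonds, giving a steric number of 4, so it is sp3.

C1 sp3, C2 sp, C3 sp, C4 sp3, C5 sp3, C6 sp3, C7 sp3, C8 sp3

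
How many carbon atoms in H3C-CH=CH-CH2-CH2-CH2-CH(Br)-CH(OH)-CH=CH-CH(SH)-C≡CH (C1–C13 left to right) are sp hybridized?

C1: sp3
C2: sp2
C3: sp2
C4: sp3
C5: sp3
C6: sp3
C7: sp3
C8: sp3
C9: sp2
C10: sp2
C11: sp3
C12: sp ✓
C13: sp ✓
C12, C13 → 2 sp carbons.

2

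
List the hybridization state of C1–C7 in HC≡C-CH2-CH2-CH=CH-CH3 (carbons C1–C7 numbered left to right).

C1 is sp: 2 σ bonds, plus two π bonds, 2 electron-density regions.
C2 — 2 σ bonds, plus two π bonds. Steric number 2, so sp.
C3 carries 4 σ bonds, giving a steric number of 4, so it is sp3.
C4: 4 σ bonds — 4 electron domains, sp3.
C5 is sp2: 3 σ bonds, plus one π bond, 3 electron-density regions.
C6 (3 σ bonds, plus one π bond) has steric number 3: sp2.
C7 has 4 σ bonds: steric number 4 → sp3.

C1 sp, C2 sp, C3 sp3, C4 sp3, C5 sp2, C6 sp2, C7 sp3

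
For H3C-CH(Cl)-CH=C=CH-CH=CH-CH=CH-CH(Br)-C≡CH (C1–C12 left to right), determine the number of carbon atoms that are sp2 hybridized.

C1: sp3
C2: sp3
C3: sp2 ✓
C4: sp
C5: sp2 ✓
C6: sp2 ✓
C7: sp2 ✓
C8: sp2 ✓
C9: sp2 ✓
C10: sp3
C11: sp
C12: sp
C3, C5, C6, C7, C8, C9 → 6 sp2 carbons.

6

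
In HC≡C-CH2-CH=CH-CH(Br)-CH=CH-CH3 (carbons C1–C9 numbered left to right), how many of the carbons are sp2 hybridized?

4

C1: sp
C2: sp
C3: sp3
C4: sp2 ✓
C5: sp2 ✓
C6: sp3
C7: sp2 ✓
C8: sp2 ✓
C9: sp3
C4, C5, C7, C8 → 4 sp2 carbons.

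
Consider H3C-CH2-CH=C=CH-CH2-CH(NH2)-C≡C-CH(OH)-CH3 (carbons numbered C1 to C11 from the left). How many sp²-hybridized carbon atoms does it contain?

2

C1: sp3
C2: sp3
C3: sp2 ✓
C4: sp
C5: sp2 ✓
C6: sp3
C7: sp3
C8: sp
C9: sp
C10: sp3
C11: sp3
C3, C5 → 2 sp2 carbons.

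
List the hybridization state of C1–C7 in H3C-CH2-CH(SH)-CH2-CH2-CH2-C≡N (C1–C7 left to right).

C1 — 4 σ bonds. Steric number 4, so sp3.
C2 has 4 σ bonds: steric number 4 → sp3.
C3 (4 σ bonds) has steric number 4: sp3.
C4 (4 σ bonds) has steric number 4: sp3.
C5 — 4 σ bonds. Steric number 4, so sp3.
C6: 4 σ bonds; 4 regions of electron density → sp3.
C7 carries 2 σ bonds, plus two π bonds, giving a steric number of 2, so it is sp.

C1 sp3, C2 sp3, C3 sp3, C4 sp3, C5 sp3, C6 sp3, C7 sp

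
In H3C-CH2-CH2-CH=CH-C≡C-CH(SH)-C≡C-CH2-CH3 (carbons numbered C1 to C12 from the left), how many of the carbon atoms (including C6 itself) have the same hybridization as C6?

4

C6 is sp (two π bonds).
C1: sp3
C2: sp3
C3: sp3
C4: sp2
C5: sp2
C6: sp ✓
C7: sp ✓
C8: sp3
C9: sp ✓
C10: sp ✓
C11: sp3
C12: sp3
4 carbons are sp.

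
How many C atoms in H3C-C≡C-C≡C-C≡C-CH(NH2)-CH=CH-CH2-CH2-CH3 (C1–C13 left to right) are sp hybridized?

C1: sp3
C2: sp ✓
C3: sp ✓
C4: sp ✓
C5: sp ✓
C6: sp ✓
C7: sp ✓
C8: sp3
C9: sp2
C10: sp2
C11: sp3
C12: sp3
C13: sp3
C2, C3, C4, C5, C6, C7 → 6 sp carbons.

6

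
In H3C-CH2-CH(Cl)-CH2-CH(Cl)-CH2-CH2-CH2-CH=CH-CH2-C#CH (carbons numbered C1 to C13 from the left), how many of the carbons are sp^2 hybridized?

C1: sp3
C2: sp3
C3: sp3
C4: sp3
C5: sp3
C6: sp3
C7: sp3
C8: sp3
C9: sp2 ✓
C10: sp2 ✓
C11: sp3
C12: sp
C13: sp
C9, C10 → 2 sp2 carbons.

2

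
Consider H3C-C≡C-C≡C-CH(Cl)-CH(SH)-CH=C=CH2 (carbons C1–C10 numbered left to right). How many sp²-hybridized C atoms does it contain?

2

C1: sp3
C2: sp
C3: sp
C4: sp
C5: sp
C6: sp3
C7: sp3
C8: sp2 ✓
C9: sp
C10: sp2 ✓
C8, C10 → 2 sp2 carbons.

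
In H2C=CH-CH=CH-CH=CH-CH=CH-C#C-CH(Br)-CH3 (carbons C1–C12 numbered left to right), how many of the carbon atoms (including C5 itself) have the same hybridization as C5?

C5 is sp2 (one π bond).
C1: sp2 ✓
C2: sp2 ✓
C3: sp2 ✓
C4: sp2 ✓
C5: sp2 ✓
C6: sp2 ✓
C7: sp2 ✓
C8: sp2 ✓
C9: sp
C10: sp
C11: sp3
C12: sp3
8 carbons are sp2.

8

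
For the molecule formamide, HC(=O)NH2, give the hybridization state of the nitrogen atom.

sp²

Amide resonance delocalises the N lone pair; N is planar sp2.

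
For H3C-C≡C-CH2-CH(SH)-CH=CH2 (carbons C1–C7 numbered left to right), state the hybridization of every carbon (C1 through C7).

C1 — 4 σ bonds. Steric number 4, so sp3.
C2: 2 σ bonds, plus two π bonds — 2 electron domains, sp.
C3 carries 2 σ bonds, plus two π bonds, giving a steric number of 2, so it is sp.
C4 (4 σ bonds) has steric number 4: sp3.
C5 — 4 σ bonds. Steric number 4, so sp3.
C6 has 3 σ bonds, plus one π bond: steric number 3 → sp2.
C7 — 3 σ bonds, plus one π bond. Steric number 3, so sp2.

C1 sp3, C2 sp, C3 sp, C4 sp3, C5 sp3, C6 sp2, C7 sp2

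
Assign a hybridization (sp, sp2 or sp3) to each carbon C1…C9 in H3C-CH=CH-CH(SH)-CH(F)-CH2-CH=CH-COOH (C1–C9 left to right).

C1 is sp3: 4 σ bonds, 4 electron-density regions.
C2 carries 3 σ bonds, plus one π bond, giving a steric number of 3, so it is sp2.
C3 carries 3 σ bonds, plus one π bond, giving a steric number of 3, so it is sp2.
C4 is sp3: 4 σ bonds, 4 electron-density regions.
C5: 4 σ bonds — 4 electron domains, sp3.
C6: 4 σ bonds; 4 regions of electron density → sp3.
C7: 3 σ bonds, plus one π bond; 3 regions of electron density → sp2.
C8 carries 3 σ bonds, plus one π bond, giving a steric number of 3, so it is sp2.
C9 — 3 σ bonds, plus one π bond. Steric number 3, so sp2.

C1 sp3, C2 sp2, C3 sp2, C4 sp3, C5 sp3, C6 sp3, C7 sp2, C8 sp2, C9 sp2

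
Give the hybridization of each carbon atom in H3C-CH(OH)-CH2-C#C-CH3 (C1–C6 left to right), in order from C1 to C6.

C1 sp3, C2 sp3, C3 sp3, C4 sp, C5 sp, C6 sp3

C1 has 4 σ bonds: steric number 4 → sp3.
C2: 4 σ bonds; 4 regions of electron density → sp3.
C3 has 4 σ bonds: steric number 4 → sp3.
C4 carries 2 σ bonds, plus two π bonds, giving a steric number of 2, so it is sp.
C5 (2 σ bonds, plus two π bonds) has steric number 2: sp.
C6 has 4 σ bonds: steric number 4 → sp3.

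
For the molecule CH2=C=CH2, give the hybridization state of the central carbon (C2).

sp

Two σ bonds and two π bonds (one to each neighbour) → sp.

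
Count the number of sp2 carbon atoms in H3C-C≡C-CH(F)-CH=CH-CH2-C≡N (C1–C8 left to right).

2

C1: sp3
C2: sp
C3: sp
C4: sp3
C5: sp2 ✓
C6: sp2 ✓
C7: sp3
C8: sp
C5, C6 → 2 sp2 carbons.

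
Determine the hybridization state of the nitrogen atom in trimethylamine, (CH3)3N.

sp^3

The nitrogen atom is sp3: 3 σ bonds and 1 lone pair, 4 electron-density regions.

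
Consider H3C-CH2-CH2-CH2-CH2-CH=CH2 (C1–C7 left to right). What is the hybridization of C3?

C3 has 4 σ bonds: steric number 4 → sp3.

sp3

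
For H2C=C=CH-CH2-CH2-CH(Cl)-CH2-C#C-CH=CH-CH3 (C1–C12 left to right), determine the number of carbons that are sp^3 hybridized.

5

C1: sp2
C2: sp
C3: sp2
C4: sp3 ✓
C5: sp3 ✓
C6: sp3 ✓
C7: sp3 ✓
C8: sp
C9: sp
C10: sp2
C11: sp2
C12: sp3 ✓
C4, C5, C6, C7, C12 → 5 sp3 carbons.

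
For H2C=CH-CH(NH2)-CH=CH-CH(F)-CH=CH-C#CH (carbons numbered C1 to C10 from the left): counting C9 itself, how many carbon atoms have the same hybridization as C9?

2

C9 is sp (two π bonds).
C1: sp2
C2: sp2
C3: sp3
C4: sp2
C5: sp2
C6: sp3
C7: sp2
C8: sp2
C9: sp ✓
C10: sp ✓
2 carbons are sp.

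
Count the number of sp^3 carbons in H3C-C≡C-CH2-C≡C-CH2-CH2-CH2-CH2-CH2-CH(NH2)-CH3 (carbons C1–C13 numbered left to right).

9

C1: sp3 ✓
C2: sp
C3: sp
C4: sp3 ✓
C5: sp
C6: sp
C7: sp3 ✓
C8: sp3 ✓
C9: sp3 ✓
C10: sp3 ✓
C11: sp3 ✓
C12: sp3 ✓
C13: sp3 ✓
C1, C4, C7, C8, C9, C10, C11, C12, C13 → 9 sp3 carbons.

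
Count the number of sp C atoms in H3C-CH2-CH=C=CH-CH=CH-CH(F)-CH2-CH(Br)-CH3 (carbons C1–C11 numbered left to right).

C1: sp3
C2: sp3
C3: sp2
C4: sp ✓
C5: sp2
C6: sp2
C7: sp2
C8: sp3
C9: sp3
C10: sp3
C11: sp3
C4 → 1 sp carbon.

1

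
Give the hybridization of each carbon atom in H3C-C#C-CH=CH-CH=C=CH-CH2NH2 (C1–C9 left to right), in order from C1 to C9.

C1 sp3, C2 sp, C3 sp, C4 sp2, C5 sp2, C6 sp2, C7 sp, C8 sp2, C9 sp3

C1 carries 4 σ bonds, giving a steric number of 4, so it is sp3.
C2 carries 2 σ bonds, plus two π bonds, giving a steric number of 2, so it is sp.
C3: 2 σ bonds, plus two π bonds — 2 electron domains, sp.
C4 is sp2: 3 σ bonds, plus one π bond, 3 electron-density regions.
C5 (3 σ bonds, plus one π bond) has steric number 3: sp2.
C6: 3 σ bonds, plus one π bond; 3 regions of electron density → sp2.
C7 has 2 σ bonds, plus two π bonds: steric number 2 → sp.
C8 has 3 σ bonds, plus one π bond: steric number 3 → sp2.
C9: 4 σ bonds — 4 electron domains, sp3.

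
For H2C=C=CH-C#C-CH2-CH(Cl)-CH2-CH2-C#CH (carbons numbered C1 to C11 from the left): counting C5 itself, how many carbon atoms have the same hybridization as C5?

5

C5 is sp (two π bonds).
C1: sp2
C2: sp ✓
C3: sp2
C4: sp ✓
C5: sp ✓
C6: sp3
C7: sp3
C8: sp3
C9: sp3
C10: sp ✓
C11: sp ✓
5 carbons are sp.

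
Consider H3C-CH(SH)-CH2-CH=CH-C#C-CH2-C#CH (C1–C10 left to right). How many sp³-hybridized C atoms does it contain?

4

C1: sp3 ✓
C2: sp3 ✓
C3: sp3 ✓
C4: sp2
C5: sp2
C6: sp
C7: sp
C8: sp3 ✓
C9: sp
C10: sp
C1, C2, C3, C8 → 4 sp3 carbons.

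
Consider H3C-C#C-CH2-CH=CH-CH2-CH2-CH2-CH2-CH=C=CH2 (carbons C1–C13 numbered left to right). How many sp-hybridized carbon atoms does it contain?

3

C1: sp3
C2: sp ✓
C3: sp ✓
C4: sp3
C5: sp2
C6: sp2
C7: sp3
C8: sp3
C9: sp3
C10: sp3
C11: sp2
C12: sp ✓
C13: sp2
C2, C3, C12 → 3 sp carbons.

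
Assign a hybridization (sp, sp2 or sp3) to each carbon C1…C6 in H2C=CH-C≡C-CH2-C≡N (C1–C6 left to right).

C1 sp2, C2 sp2, C3 sp, C4 sp, C5 sp3, C6 sp

C1: 3 σ bonds, plus one π bond — 3 electron domains, sp2.
C2 is sp2: 3 σ bonds, plus one π bond, 3 electron-density regions.
C3 is sp: 2 σ bonds, plus two π bonds, 2 electron-density regions.
C4 — 2 σ bonds, plus two π bonds. Steric number 2, so sp.
C5: 4 σ bonds; 4 regions of electron density → sp3.
C6 (2 σ bonds, plus two π bonds) has steric number 2: sp.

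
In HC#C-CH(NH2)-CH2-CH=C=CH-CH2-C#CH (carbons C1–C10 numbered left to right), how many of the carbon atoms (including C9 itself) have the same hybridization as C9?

C9 is sp (two π bonds).
C1: sp ✓
C2: sp ✓
C3: sp3
C4: sp3
C5: sp2
C6: sp ✓
C7: sp2
C8: sp3
C9: sp ✓
C10: sp ✓
5 carbons are sp.

5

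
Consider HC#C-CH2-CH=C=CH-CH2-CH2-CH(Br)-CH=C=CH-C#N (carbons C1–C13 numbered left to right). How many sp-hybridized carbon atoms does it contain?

C1: sp ✓
C2: sp ✓
C3: sp3
C4: sp2
C5: sp ✓
C6: sp2
C7: sp3
C8: sp3
C9: sp3
C10: sp2
C11: sp ✓
C12: sp2
C13: sp ✓
C1, C2, C5, C11, C13 → 5 sp carbons.

5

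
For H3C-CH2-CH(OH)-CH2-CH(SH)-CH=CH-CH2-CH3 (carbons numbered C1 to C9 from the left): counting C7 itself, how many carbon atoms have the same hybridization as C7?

2

C7 is sp2 (one π bond).
C1: sp3
C2: sp3
C3: sp3
C4: sp3
C5: sp3
C6: sp2 ✓
C7: sp2 ✓
C8: sp3
C9: sp3
2 carbons are sp2.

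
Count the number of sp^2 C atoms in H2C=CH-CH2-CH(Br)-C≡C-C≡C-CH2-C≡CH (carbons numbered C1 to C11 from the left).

C1: sp2 ✓
C2: sp2 ✓
C3: sp3
C4: sp3
C5: sp
C6: sp
C7: sp
C8: sp
C9: sp3
C10: sp
C11: sp
C1, C2 → 2 sp2 carbons.

2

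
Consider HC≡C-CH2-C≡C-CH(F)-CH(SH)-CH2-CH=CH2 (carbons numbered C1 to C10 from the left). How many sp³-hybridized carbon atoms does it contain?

4

C1: sp
C2: sp
C3: sp3 ✓
C4: sp
C5: sp
C6: sp3 ✓
C7: sp3 ✓
C8: sp3 ✓
C9: sp2
C10: sp2
C3, C6, C7, C8 → 4 sp3 carbons.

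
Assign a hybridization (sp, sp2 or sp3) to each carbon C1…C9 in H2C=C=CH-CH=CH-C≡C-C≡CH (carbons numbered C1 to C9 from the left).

C1: 3 σ bonds, plus one π bond; 3 regions of electron density → sp2.
C2 carries 2 σ bonds, plus two π bonds, giving a steric number of 2, so it is sp.
C3: 3 σ bonds, plus one π bond; 3 regions of electron density → sp2.
C4 is sp2: 3 σ bonds, plus one π bond, 3 electron-density regions.
C5 (3 σ bonds, plus one π bond) has steric number 3: sp2.
C6 has 2 σ bonds, plus two π bonds: steric number 2 → sp.
C7 is sp: 2 σ bonds, plus two π bonds, 2 electron-density regions.
C8: 2 σ bonds, plus two π bonds; 2 regions of electron density → sp.
C9: 2 σ bonds, plus two π bonds — 2 electron domains, sp.

C1 sp2, C2 sp, C3 sp2, C4 sp2, C5 sp2, C6 sp, C7 sp, C8 sp, C9 sp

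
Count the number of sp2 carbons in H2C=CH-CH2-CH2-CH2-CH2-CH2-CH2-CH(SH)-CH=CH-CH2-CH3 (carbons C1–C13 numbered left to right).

4

C1: sp2 ✓
C2: sp2 ✓
C3: sp3
C4: sp3
C5: sp3
C6: sp3
C7: sp3
C8: sp3
C9: sp3
C10: sp2 ✓
C11: sp2 ✓
C12: sp3
C13: sp3
C1, C2, C10, C11 → 4 sp2 carbons.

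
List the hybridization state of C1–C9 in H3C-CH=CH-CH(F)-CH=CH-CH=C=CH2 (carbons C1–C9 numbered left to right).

C1 (4 σ bonds) has steric number 4: sp3.
C2 has 3 σ bonds, plus one π bond: steric number 3 → sp2.
C3: 3 σ bonds, plus one π bond — 3 electron domains, sp2.
C4 carries 4 σ bonds, giving a steric number of 4, so it is sp3.
C5 (3 σ bonds, plus one π bond) has steric number 3: sp2.
C6 carries 3 σ bonds, plus one π bond, giving a steric number of 3, so it is sp2.
C7 is sp2: 3 σ bonds, plus one π bond, 3 electron-density regions.
C8 carries 2 σ bonds, plus two π bonds, giving a steric number of 2, so it is sp.
C9 (3 σ bonds, plus one π bond) has steric number 3: sp2.

C1 sp3, C2 sp2, C3 sp2, C4 sp3, C5 sp2, C6 sp2, C7 sp2, C8 sp, C9 sp2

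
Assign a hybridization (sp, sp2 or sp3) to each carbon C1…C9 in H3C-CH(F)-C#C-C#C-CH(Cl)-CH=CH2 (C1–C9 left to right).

C1 — 4 σ bonds. Steric number 4, so sp3.
C2 is sp3: 4 σ bonds, 4 electron-density regions.
C3 has 2 σ bonds, plus two π bonds: steric number 2 → sp.
C4: 2 σ bonds, plus two π bonds; 2 regions of electron density → sp.
C5 carries 2 σ bonds, plus two π bonds, giving a steric number of 2, so it is sp.
C6: 2 σ bonds, plus two π bonds — 2 electron domains, sp.
C7 has 4 σ bonds: steric number 4 → sp3.
C8: 3 σ bonds, plus one π bond; 3 regions of electron density → sp2.
C9 (3 σ bonds, plus one π bond) has steric number 3: sp2.

C1 sp3, C2 sp3, C3 sp, C4 sp, C5 sp, C6 sp, C7 sp3, C8 sp2, C9 sp2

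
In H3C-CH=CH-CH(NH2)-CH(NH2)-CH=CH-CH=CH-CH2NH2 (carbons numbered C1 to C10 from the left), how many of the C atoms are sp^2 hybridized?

C1: sp3
C2: sp2 ✓
C3: sp2 ✓
C4: sp3
C5: sp3
C6: sp2 ✓
C7: sp2 ✓
C8: sp2 ✓
C9: sp2 ✓
C10: sp3
C2, C3, C6, C7, C8, C9 → 6 sp2 carbons.

6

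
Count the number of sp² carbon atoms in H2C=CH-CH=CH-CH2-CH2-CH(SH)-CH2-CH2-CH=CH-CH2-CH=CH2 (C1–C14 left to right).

8

C1: sp2 ✓
C2: sp2 ✓
C3: sp2 ✓
C4: sp2 ✓
C5: sp3
C6: sp3
C7: sp3
C8: sp3
C9: sp3
C10: sp2 ✓
C11: sp2 ✓
C12: sp3
C13: sp2 ✓
C14: sp2 ✓
C1, C2, C3, C4, C10, C11, C13, C14 → 8 sp2 carbons.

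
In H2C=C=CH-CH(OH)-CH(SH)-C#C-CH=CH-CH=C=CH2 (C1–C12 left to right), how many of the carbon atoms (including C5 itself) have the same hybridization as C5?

C5 is sp3 (only σ bonds).
C1: sp2
C2: sp
C3: sp2
C4: sp3 ✓
C5: sp3 ✓
C6: sp
C7: sp
C8: sp2
C9: sp2
C10: sp2
C11: sp
C12: sp2
2 carbons are sp3.

2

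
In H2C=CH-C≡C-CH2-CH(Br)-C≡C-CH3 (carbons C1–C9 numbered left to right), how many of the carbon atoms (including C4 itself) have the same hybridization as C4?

4

C4 is sp (two π bonds).
C1: sp2
C2: sp2
C3: sp ✓
C4: sp ✓
C5: sp3
C6: sp3
C7: sp ✓
C8: sp ✓
C9: sp3
4 carbons are sp.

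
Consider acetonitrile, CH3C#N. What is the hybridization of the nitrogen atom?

N has one σ bond and one lone pair: steric number 2 → sp.

sp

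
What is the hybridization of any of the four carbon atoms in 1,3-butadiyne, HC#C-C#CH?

Every carbon is part of a C≡C triple bond: two σ regions → sp.

sp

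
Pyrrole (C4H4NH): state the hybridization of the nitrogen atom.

N has three σ bonds; its lone pair occupies the p orbital and is part of the aromatic π system, so N is sp2 (not the sp3 a naive steric count of 4 would give).

sp2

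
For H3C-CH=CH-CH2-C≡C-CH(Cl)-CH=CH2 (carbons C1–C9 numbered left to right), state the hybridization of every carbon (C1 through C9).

C1 sp3, C2 sp2, C3 sp2, C4 sp3, C5 sp, C6 sp, C7 sp3, C8 sp2, C9 sp2

C1: 4 σ bonds; 4 regions of electron density → sp3.
C2: 3 σ bonds, plus one π bond — 3 electron domains, sp2.
C3 has 3 σ bonds, plus one π bond: steric number 3 → sp2.
C4 carries 4 σ bonds, giving a steric number of 4, so it is sp3.
C5: 2 σ bonds, plus two π bonds — 2 electron domains, sp.
C6: 2 σ bonds, plus two π bonds — 2 electron domains, sp.
C7 (4 σ bonds) has steric number 4: sp3.
C8 carries 3 σ bonds, plus one π bond, giving a steric number of 3, so it is sp2.
C9 has 3 σ bonds, plus one π bond: steric number 3 → sp2.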